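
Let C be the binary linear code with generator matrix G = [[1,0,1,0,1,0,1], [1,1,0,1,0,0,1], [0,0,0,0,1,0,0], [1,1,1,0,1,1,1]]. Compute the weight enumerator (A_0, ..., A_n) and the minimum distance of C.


Weight distribution: A_0 = 1, A_1 = 1, A_2 = 1, A_3 = 4, A_4 = 5, A_5 = 3, A_6 = 1. Minimum distance d = 1.

Enumerate all 2^4 = 16 messages m ∈ F_2^4.
For each, compute codeword c = mG in F_2^7, then tally its weight.
  m = 0000 → c = 0000000, weight = 0.
  m = 1000 → c = 1010101, weight = 4.
  m = 0100 → c = 1101001, weight = 4.
  m = 1100 → c = 0111100, weight = 4.
  m = 0010 → c = 0000100, weight = 1.
  m = 1010 → c = 1010001, weight = 3.
  m = 0110 → c = 1101101, weight = 5.
  m = 1110 → c = 0111000, weight = 3.
  m = 0001 → c = 1110111, weight = 6.
  m = 1001 → c = 0100010, weight = 2.
  m = 0101 → c = 0011110, weight = 4.
  m = 1101 → c = 1001011, weight = 4.
  m = 0011 → c = 1110011, weight = 5.
  m = 1011 → c = 0100110, weight = 3.
  m = 0111 → c = 0011010, weight = 3.
  m = 1111 → c = 1001111, weight = 5.
Tally weights:
  weight 0: 1 codewords.
  weight 1: 1 codewords.
  weight 2: 1 codewords.
  weight 3: 4 codewords.
  weight 4: 5 codewords.
  weight 5: 3 codewords.
  weight 6: 1 codewords.
Minimum distance d = smallest w > 0 with A_w > 0 = 1.
Sanity: Σ A_w = 16 = 2^4 = 16 ✓.


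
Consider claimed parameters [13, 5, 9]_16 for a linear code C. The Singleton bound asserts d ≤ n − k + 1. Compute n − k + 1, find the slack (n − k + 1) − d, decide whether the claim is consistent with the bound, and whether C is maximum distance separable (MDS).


Singleton RHS = n − k + 1 = 9, slack = 0, bound satisfied, MDS.

Singleton bound: d ≤ n − k + 1.
Here n = 13, k = 5, so n − k + 1 = 9.
Given d = 9, check d ≤ 9: YES.
Slack = (n − k + 1) − d = 0.
The code is MDS (slack = 0).
Description: the claimed parameters are [13, 5, 9]_16; such a code would be MDS (meets Singleton bound).


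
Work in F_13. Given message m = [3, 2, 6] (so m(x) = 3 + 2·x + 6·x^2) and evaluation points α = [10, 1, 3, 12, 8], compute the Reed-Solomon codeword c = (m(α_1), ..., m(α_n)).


c = [12, 11, 11, 7, 0]

Message polynomial: m(x) = 3 + 2·x + 6·x^2 (mod 13).
For each evaluation point α_i, compute m(α_i) mod 13:
  α_1 = 10: Horner steps 6 → 10 → 12, so m(10) = 12.
  α_2 = 1: Horner steps 6 → 8 → 11, so m(1) = 11.
  α_3 = 3: Horner steps 6 → 7 → 11, so m(3) = 11.
  α_4 = 12: Horner steps 6 → 9 → 7, so m(12) = 7.
  α_5 = 8: Horner steps 6 → 11 → 0, so m(8) = 0.
Codeword c = [12, 11, 11, 7, 0] ∈ F_13^5.


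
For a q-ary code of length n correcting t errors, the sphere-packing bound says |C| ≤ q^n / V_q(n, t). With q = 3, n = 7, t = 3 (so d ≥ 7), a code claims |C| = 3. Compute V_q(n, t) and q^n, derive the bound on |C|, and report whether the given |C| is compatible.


V_q(n, t) = 379, q^n = 2187, Hamming bound = 5, |C| = 3 ≤ bound (satisfied).

Step 1: Compute V_q(n, t) = Σ_{j=0}^3 C(n, j) (q−1)^j.
  j = 0: C(7,0)·(2)^0 = 1·1 = 1.
  j = 1: C(7,1)·(2)^1 = 7·2 = 14.
  j = 2: C(7,2)·(2)^2 = 21·4 = 84.
  j = 3: C(7,3)·(2)^3 = 35·8 = 280.
  V_q(n, t) = 1 + 14 + 84 + 280 = 379.
Step 2: q^n = 3^7 = 2187.
Step 3: Hamming bound ⌊q^n / V_q(n,t)⌋ = ⌊2187/379⌋ = 5.
Step 4: Compare |C| = 3 to 5: satisfied.
The claimed |C| lies below the Hamming bound.


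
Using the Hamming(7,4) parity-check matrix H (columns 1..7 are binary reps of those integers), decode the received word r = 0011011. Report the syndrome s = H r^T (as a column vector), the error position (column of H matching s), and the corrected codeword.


s = (1, 1, 0)^T, error position = 6, corrected codeword c = 0011001

Compute s = H r^T mod 2 one row at a time:
  s_1 = 1 + 0 + 1 + 1 = 3 ≡ 1 (mod 2).
  s_2 = 0 + 1 + 1 + 1 = 3 ≡ 1 (mod 2).
  s_3 = 0 + 1 + 0 + 1 = 2 ≡ 0 (mod 2).
s = (1, 1, 0)^T — this equals column 6 of H (binary 110), so error is at position 6.
Correct: flip bit 6 of r = 0011011 to get c = 0011001.


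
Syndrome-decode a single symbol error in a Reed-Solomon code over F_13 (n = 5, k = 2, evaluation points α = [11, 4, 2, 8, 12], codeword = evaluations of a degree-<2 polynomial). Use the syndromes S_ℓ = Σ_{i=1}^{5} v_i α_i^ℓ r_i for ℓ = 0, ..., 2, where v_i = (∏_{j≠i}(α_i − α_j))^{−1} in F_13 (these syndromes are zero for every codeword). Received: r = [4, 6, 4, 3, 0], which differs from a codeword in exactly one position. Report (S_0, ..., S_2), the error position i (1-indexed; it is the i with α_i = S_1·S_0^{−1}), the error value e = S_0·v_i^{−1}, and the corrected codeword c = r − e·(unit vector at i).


S = (3, 6, 12), error at position 3, error magnitude e = 3, c = [4, 6, 1, 3, 0].

Step 1: column multipliers v_i = (∏_{j≠i}(α_i − α_j))^{−1} mod 13.
  i = 1 (α = 11): (11−4)(11−2)(11−8)(11−12) = 7·9·3·(−1) = −189 ≡ 6, so v_1 = 6^{−1} = 11 (mod 13).
  i = 2 (α = 4): (4−11)(4−2)(4−8)(4−12) = (−7)·2·(−4)·(−8) = −448 ≡ 7, so v_2 = 7^{−1} = 2 (mod 13).
  i = 3 (α = 2): (2−11)(2−4)(2−8)(2−12) = (−9)·(−2)·(−6)·(−10) = 1080 ≡ 1, so v_3 = 1^{−1} = 1 (mod 13).
  i = 4 (α = 8): (8−11)(8−4)(8−2)(8−12) = (−3)·4·6·(−4) = 288 ≡ 2, so v_4 = 2^{−1} = 7 (mod 13).
  i = 5 (α = 12): (12−11)(12−4)(12−2)(12−8) = 1·8·10·4 = 320 ≡ 8, so v_5 = 8^{−1} = 5 (mod 13).
  v = [11, 2, 1, 7, 5].
Step 2: syndromes of r = [4, 6, 4, 3, 0] (all sums mod 13).
  S_0 = Σ v_i r_i = 11·4 + 2·6 + 1·4 + 7·3 + 5·0 = 81 ≡ 3.
  S_1 = Σ v_i α_i r_i = 11·11·4 + 2·4·6 + 1·2·4 + 7·8·3 + 5·12·0 = 708 ≡ 6.
  α_i^2 mod 13 = [4, 3, 4, 12, 1].
  S_2 = Σ v_i α_i^2 r_i = 11·4·4 + 2·3·6 + 1·4·4 + 7·12·3 + 5·1·0 = 480 ≡ 12.
  S = (3, 6, 12) ≠ 0, so r is not a codeword (an error is present).
Step 3: locate the error. For a single error e at position i, S_ℓ = v_i·e·α_i^ℓ, so α_err = S_1/S_0.
  S_0^{−1} = 3^{−1} = 9 (mod 13), so α_err = 6·9 = 54 ≡ 2 = α_3. Error position i = 3.
  Consistency check: S_2/S_1 = 12·11 = 132 ≡ 2 = α_err ✓ (single-error assumption holds).
Step 4: error magnitude e = S_0/v_3 = S_0·∏_{j≠3}(α_3 − α_j) = 3·1 = 3 ≡ 3 (mod 13).
Step 5: correct position 3: c_3 = r_3 − e = 4 − 3 ≡ 1 (mod 13). Hence c = [4, 6, 1, 3, 0].
  Check: interpolating c through the α_i gives m(x) = 9 + 9·x (degree < 2) with m(α_i) = c_i for every i, so c is indeed a codeword.


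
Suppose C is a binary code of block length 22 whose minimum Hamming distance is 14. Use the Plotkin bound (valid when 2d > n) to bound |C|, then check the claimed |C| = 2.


Plotkin bound M ≤ 4; given |C| = 2 ≤ bound (satisfied).

Check applicability: 2d = 28, n = 22.
2d − n = 6 > 0, so Plotkin applies.
Compute d/(2d−n) = 14/6 ≈ 2.3333.
⌊d/(2d−n)⌋ = 2.
Plotkin bound: M ≤ 2·2 = 4.
Given |C| = 2, check: satisfied.
This |C| is below the Plotkin bound.


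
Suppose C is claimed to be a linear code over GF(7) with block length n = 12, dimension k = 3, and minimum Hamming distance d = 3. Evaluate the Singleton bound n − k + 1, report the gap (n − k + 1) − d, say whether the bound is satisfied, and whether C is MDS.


Singleton RHS = n − k + 1 = 10, slack = 7, bound satisfied, not MDS.

Singleton bound: d ≤ n − k + 1.
Here n = 12, k = 3, so n − k + 1 = 10.
Given d = 3, check d ≤ 10: YES.
Slack = (n − k + 1) − d = 7.
The code is NOT MDS (slack = 7 > 0).
Description: the claimed parameters are [12, 3, 3]_7; such a code would be non-MDS.


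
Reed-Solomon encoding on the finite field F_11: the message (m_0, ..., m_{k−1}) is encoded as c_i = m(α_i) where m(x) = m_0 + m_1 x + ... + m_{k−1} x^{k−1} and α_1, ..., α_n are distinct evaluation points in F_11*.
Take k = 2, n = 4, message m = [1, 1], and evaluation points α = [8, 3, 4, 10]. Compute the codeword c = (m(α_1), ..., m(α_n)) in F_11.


c = [9, 4, 5, 0]

Message polynomial: m(x) = 1 + 1·x (mod 11).
For each evaluation point α_i, compute m(α_i) mod 11:
  α_1 = 8: Horner steps 1 → 9, so m(8) = 9.
  α_2 = 3: Horner steps 1 → 4, so m(3) = 4.
  α_3 = 4: Horner steps 1 → 5, so m(4) = 5.
  α_4 = 10: Horner steps 1 → 0, so m(10) = 0.
Codeword c = [9, 4, 5, 0] ∈ F_11^4.


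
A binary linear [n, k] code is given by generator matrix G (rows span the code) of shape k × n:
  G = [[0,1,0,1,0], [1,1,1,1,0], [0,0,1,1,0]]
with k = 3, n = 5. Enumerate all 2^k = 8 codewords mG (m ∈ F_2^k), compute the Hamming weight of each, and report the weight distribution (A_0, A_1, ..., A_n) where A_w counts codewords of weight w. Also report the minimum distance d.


Weight distribution: A_0 = 1, A_2 = 6, A_4 = 1. Minimum distance d = 2.

Enumerate all 2^3 = 8 messages m ∈ F_2^3.
For each, compute codeword c = mG in F_2^5, then tally its weight.
  m = 000 → c = 00000, weight = 0.
  m = 100 → c = 01010, weight = 2.
  m = 010 → c = 11110, weight = 4.
  m = 110 → c = 10100, weight = 2.
  m = 001 → c = 00110, weight = 2.
  m = 101 → c = 01100, weight = 2.
  m = 011 → c = 11000, weight = 2.
  m = 111 → c = 10010, weight = 2.
Tally weights:
  weight 0: 1 codewords.
  weight 2: 6 codewords.
  weight 4: 1 codewords.
Minimum distance d = smallest w > 0 with A_w > 0 = 2.
Sanity: Σ A_w = 8 = 2^3 = 8 ✓.


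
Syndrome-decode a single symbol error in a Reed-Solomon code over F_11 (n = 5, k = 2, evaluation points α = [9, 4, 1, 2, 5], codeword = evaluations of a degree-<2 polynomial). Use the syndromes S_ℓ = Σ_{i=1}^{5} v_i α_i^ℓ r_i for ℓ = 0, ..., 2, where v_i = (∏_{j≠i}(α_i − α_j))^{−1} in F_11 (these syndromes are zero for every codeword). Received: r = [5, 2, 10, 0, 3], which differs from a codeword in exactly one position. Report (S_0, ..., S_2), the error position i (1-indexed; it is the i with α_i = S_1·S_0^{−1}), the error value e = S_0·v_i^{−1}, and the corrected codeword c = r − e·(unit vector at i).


S = (1, 9, 4), error at position 1, error magnitude e = 9, c = [7, 2, 10, 0, 3].

Step 1: column multipliers v_i = (∏_{j≠i}(α_i − α_j))^{−1} mod 11.
  i = 1 (α = 9): (9−4)(9−1)(9−2)(9−5) = 5·8·7·4 = 1120 ≡ 9, so v_1 = 9^{−1} = 5 (mod 11).
  i = 2 (α = 4): (4−9)(4−1)(4−2)(4−5) = (−5)·3·2·(−1) = 30 ≡ 8, so v_2 = 8^{−1} = 7 (mod 11).
  i = 3 (α = 1): (1−9)(1−4)(1−2)(1−5) = (−8)·(−3)·(−1)·(−4) = 96 ≡ 8, so v_3 = 8^{−1} = 7 (mod 11).
  i = 4 (α = 2): (2−9)(2−4)(2−1)(2−5) = (−7)·(−2)·1·(−3) = −42 ≡ 2, so v_4 = 2^{−1} = 6 (mod 11).
  i = 5 (α = 5): (5−9)(5−4)(5−1)(5−2) = (−4)·1·4·3 = −48 ≡ 7, so v_5 = 7^{−1} = 8 (mod 11).
  v = [5, 7, 7, 6, 8].
Step 2: syndromes of r = [5, 2, 10, 0, 3] (all sums mod 11).
  S_0 = Σ v_i r_i = 5·5 + 7·2 + 7·10 + 6·0 + 8·3 = 133 ≡ 1.
  S_1 = Σ v_i α_i r_i = 5·9·5 + 7·4·2 + 7·1·10 + 6·2·0 + 8·5·3 = 471 ≡ 9.
  α_i^2 mod 11 = [4, 5, 1, 4, 3].
  S_2 = Σ v_i α_i^2 r_i = 5·4·5 + 7·5·2 + 7·1·10 + 6·4·0 + 8·3·3 = 312 ≡ 4.
  S = (1, 9, 4) ≠ 0, so r is not a codeword (an error is present).
Step 3: locate the error. For a single error e at position i, S_ℓ = v_i·e·α_i^ℓ, so α_err = S_1/S_0.
  S_0^{−1} = 1^{−1} = 1 (mod 11), so α_err = 9·1 = 9 ≡ 9 = α_1. Error position i = 1.
  Consistency check: S_2/S_1 = 4·5 = 20 ≡ 9 = α_err ✓ (single-error assumption holds).
Step 4: error magnitude e = S_0/v_1 = S_0·∏_{j≠1}(α_1 − α_j) = 1·9 = 9 ≡ 9 (mod 11).
Step 5: correct position 1: c_1 = r_1 − e = 5 − 9 ≡ 7 (mod 11). Hence c = [7, 2, 10, 0, 3].
  Check: interpolating c through the α_i gives m(x) = 9 + 1·x (degree < 2) with m(α_i) = c_i for every i, so c is indeed a codeword.


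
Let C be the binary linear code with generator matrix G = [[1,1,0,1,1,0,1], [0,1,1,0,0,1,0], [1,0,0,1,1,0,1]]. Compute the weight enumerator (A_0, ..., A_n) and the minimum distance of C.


Weight distribution: A_0 = 1, A_1 = 1, A_2 = 1, A_3 = 1, A_4 = 1, A_5 = 1, A_6 = 1, A_7 = 1. Minimum distance d = 1.

Enumerate all 2^3 = 8 messages m ∈ F_2^3.
For each, compute codeword c = mG in F_2^7, then tally its weight.
  m = 000 → c = 0000000, weight = 0.
  m = 100 → c = 1101101, weight = 5.
  m = 010 → c = 0110010, weight = 3.
  m = 110 → c = 1011111, weight = 6.
  m = 001 → c = 1001101, weight = 4.
  m = 101 → c = 0100000, weight = 1.
  m = 011 → c = 1111111, weight = 7.
  m = 111 → c = 0010010, weight = 2.
Tally weights:
  weight 0: 1 codewords.
  weight 1: 1 codewords.
  weight 2: 1 codewords.
  weight 3: 1 codewords.
  weight 4: 1 codewords.
  weight 5: 1 codewords.
  weight 6: 1 codewords.
  weight 7: 1 codewords.
Minimum distance d = smallest w > 0 with A_w > 0 = 1.
Sanity: Σ A_w = 8 = 2^3 = 8 ✓.


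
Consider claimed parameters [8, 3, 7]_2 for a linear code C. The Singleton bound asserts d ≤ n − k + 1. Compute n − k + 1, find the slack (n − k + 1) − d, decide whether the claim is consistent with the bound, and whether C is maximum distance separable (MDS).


Singleton RHS = n − k + 1 = 6, slack = -1, bound violated (no such code; not MDS).

Singleton bound: d ≤ n − k + 1.
Here n = 8, k = 3, so n − k + 1 = 6.
Given d = 7, check d ≤ 6: NO.
Slack = (n − k + 1) − d = -1.
The slack is negative: d = 7 exceeds n − k + 1 = 6 by 1, so the Singleton bound is violated and no linear [8, 3, 7]_2 code can exist. In particular it is not MDS (MDS requires d = n − k + 1 exactly).
Description: the claimed parameters are [8, 3, 7]_2; such a code would be impossible (violates the Singleton bound).


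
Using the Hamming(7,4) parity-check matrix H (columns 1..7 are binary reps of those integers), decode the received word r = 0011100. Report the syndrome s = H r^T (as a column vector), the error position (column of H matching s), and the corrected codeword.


s = (0, 1, 0)^T, error position = 2, corrected codeword c = 0111100

Compute s = H r^T mod 2 one row at a time:
  s_1 = 1 + 1 + 0 + 0 = 2 ≡ 0 (mod 2).
  s_2 = 0 + 1 + 0 + 0 = 1 ≡ 1 (mod 2).
  s_3 = 0 + 1 + 1 + 0 = 2 ≡ 0 (mod 2).
s = (0, 1, 0)^T — this equals column 2 of H (binary 010), so error is at position 2.
Correct: flip bit 2 of r = 0011100 to get c = 0111100.


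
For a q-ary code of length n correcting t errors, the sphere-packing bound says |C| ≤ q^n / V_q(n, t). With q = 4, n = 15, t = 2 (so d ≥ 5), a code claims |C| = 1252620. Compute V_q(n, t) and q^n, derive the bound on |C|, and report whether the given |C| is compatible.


V_q(n, t) = 991, q^n = 1073741824, Hamming bound = 1083493, |C| = 1252620 > bound (violated).

Step 1: Compute V_q(n, t) = Σ_{j=0}^2 C(n, j) (q−1)^j.
  j = 0: C(15,0)·(3)^0 = 1·1 = 1.
  j = 1: C(15,1)·(3)^1 = 15·3 = 45.
  j = 2: C(15,2)·(3)^2 = 105·9 = 945.
  V_q(n, t) = 1 + 45 + 945 = 991.
Step 2: q^n = 4^15 = 1073741824.
Step 3: Hamming bound ⌊q^n / V_q(n,t)⌋ = ⌊1073741824/991⌋ = 1083493.
Step 4: Compare |C| = 1252620 to 1083493: violated.
The claimed |C| lies above the Hamming bound, so no 4-ary code of length 15 with d ≥ 5 can have 1252620 codewords.


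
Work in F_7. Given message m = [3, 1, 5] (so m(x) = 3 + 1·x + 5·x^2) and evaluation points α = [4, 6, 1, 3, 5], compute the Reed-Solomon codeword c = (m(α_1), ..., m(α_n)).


c = [3, 0, 2, 2, 0]

Message polynomial: m(x) = 3 + 1·x + 5·x^2 (mod 7).
For each evaluation point α_i, compute m(α_i) mod 7:
  α_1 = 4: Horner steps 5 → 0 → 3, so m(4) = 3.
  α_2 = 6: Horner steps 5 → 3 → 0, so m(6) = 0.
  α_3 = 1: Horner steps 5 → 6 → 2, so m(1) = 2.
  α_4 = 3: Horner steps 5 → 2 → 2, so m(3) = 2.
  α_5 = 5: Horner steps 5 → 5 → 0, so m(5) = 0.
Codeword c = [3, 0, 2, 2, 0] ∈ F_7^5.


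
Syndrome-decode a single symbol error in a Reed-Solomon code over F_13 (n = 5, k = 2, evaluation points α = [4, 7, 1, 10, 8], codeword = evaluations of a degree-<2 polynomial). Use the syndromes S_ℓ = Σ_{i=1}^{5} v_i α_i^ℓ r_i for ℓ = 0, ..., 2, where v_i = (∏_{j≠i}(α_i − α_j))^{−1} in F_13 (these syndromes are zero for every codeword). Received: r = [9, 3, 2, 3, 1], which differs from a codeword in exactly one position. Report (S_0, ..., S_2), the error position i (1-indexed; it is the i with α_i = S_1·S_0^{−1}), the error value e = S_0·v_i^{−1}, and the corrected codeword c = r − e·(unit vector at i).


S = (7, 5, 11), error at position 4, error magnitude e = 6, c = [9, 3, 2, 10, 1].

Step 1: column multipliers v_i = (∏_{j≠i}(α_i − α_j))^{−1} mod 13.
  i = 1 (α = 4): (4−7)(4−1)(4−10)(4−8) = (−3)·3·(−6)·(−4) = −216 ≡ 5, so v_1 = 5^{−1} = 8 (mod 13).
  i = 2 (α = 7): (7−4)(7−1)(7−10)(7−8) = 3·6·(−3)·(−1) = 54 ≡ 2, so v_2 = 2^{−1} = 7 (mod 13).
  i = 3 (α = 1): (1−4)(1−7)(1−10)(1−8) = (−3)·(−6)·(−9)·(−7) = 1134 ≡ 3, so v_3 = 3^{−1} = 9 (mod 13).
  i = 4 (α = 10): (10−4)(10−7)(10−1)(10−8) = 6·3·9·2 = 324 ≡ 12, so v_4 = 12^{−1} = 12 (mod 13).
  i = 5 (α = 8): (8−4)(8−7)(8−1)(8−10) = 4·1·7·(−2) = −56 ≡ 9, so v_5 = 9^{−1} = 3 (mod 13).
  v = [8, 7, 9, 12, 3].
Step 2: syndromes of r = [9, 3, 2, 3, 1] (all sums mod 13).
  S_0 = Σ v_i r_i = 8·9 + 7·3 + 9·2 + 12·3 + 3·1 = 150 ≡ 7.
  S_1 = Σ v_i α_i r_i = 8·4·9 + 7·7·3 + 9·1·2 + 12·10·3 + 3·8·1 = 837 ≡ 5.
  α_i^2 mod 13 = [3, 10, 1, 9, 12].
  S_2 = Σ v_i α_i^2 r_i = 8·3·9 + 7·10·3 + 9·1·2 + 12·9·3 + 3·12·1 = 804 ≡ 11.
  S = (7, 5, 11) ≠ 0, so r is not a codeword (an error is present).
Step 3: locate the error. For a single error e at position i, S_ℓ = v_i·e·α_i^ℓ, so α_err = S_1/S_0.
  S_0^{−1} = 7^{−1} = 2 (mod 13), so α_err = 5·2 = 10 ≡ 10 = α_4. Error position i = 4.
  Consistency check: S_2/S_1 = 11·8 = 88 ≡ 10 = α_err ✓ (single-error assumption holds).
Step 4: error magnitude e = S_0/v_4 = S_0·∏_{j≠4}(α_4 − α_j) = 7·12 = 84 ≡ 6 (mod 13).
Step 5: correct position 4: c_4 = r_4 − e = 3 − 6 ≡ 10 (mod 13). Hence c = [9, 3, 2, 10, 1].
  Check: interpolating c through the α_i gives m(x) = 4 + 11·x (degree < 2) with m(α_i) = c_i for every i, so c is indeed a codeword.


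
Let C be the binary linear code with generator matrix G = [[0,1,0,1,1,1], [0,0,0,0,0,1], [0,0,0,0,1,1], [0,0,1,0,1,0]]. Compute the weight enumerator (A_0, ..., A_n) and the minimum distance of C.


Weight distribution: A_0 = 1, A_1 = 3, A_2 = 4, A_3 = 4, A_4 = 3, A_5 = 1. Minimum distance d = 1.

Enumerate all 2^4 = 16 messages m ∈ F_2^4.
For each, compute codeword c = mG in F_2^6, then tally its weight.
  m = 0000 → c = 000000, weight = 0.
  m = 1000 → c = 010111, weight = 4.
  m = 0100 → c = 000001, weight = 1.
  m = 1100 → c = 010110, weight = 3.
  m = 0010 → c = 000011, weight = 2.
  m = 1010 → c = 010100, weight = 2.
  m = 0110 → c = 000010, weight = 1.
  m = 1110 → c = 010101, weight = 3.
  m = 0001 → c = 001010, weight = 2.
  m = 1001 → c = 011101, weight = 4.
  m = 0101 → c = 001011, weight = 3.
  m = 1101 → c = 011100, weight = 3.
  m = 0011 → c = 001001, weight = 2.
  m = 1011 → c = 011110, weight = 4.
  m = 0111 → c = 001000, weight = 1.
  m = 1111 → c = 011111, weight = 5.
Tally weights:
  weight 0: 1 codewords.
  weight 1: 3 codewords.
  weight 2: 4 codewords.
  weight 3: 4 codewords.
  weight 4: 3 codewords.
  weight 5: 1 codewords.
Minimum distance d = smallest w > 0 with A_w > 0 = 1.
Sanity: Σ A_w = 16 = 2^4 = 16 ✓.


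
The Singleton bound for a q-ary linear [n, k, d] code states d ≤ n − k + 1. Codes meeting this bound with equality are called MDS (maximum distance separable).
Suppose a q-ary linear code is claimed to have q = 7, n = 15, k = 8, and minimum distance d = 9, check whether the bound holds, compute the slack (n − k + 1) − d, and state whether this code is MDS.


Singleton RHS = n − k + 1 = 8, slack = -1, bound violated (no such code; not MDS).

Singleton bound: d ≤ n − k + 1.
Here n = 15, k = 8, so n − k + 1 = 8.
Given d = 9, check d ≤ 8: NO.
Slack = (n − k + 1) − d = -1.
The slack is negative: d = 9 exceeds n − k + 1 = 8 by 1, so the Singleton bound is violated and no linear [15, 8, 9]_7 code can exist. In particular it is not MDS (MDS requires d = n − k + 1 exactly).
Description: the claimed parameters are [15, 8, 9]_7; such a code would be impossible (violates the Singleton bound).


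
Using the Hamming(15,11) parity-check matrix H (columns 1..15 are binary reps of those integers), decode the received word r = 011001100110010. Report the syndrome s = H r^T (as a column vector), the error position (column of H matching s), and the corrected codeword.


s = (1, 1, 1, 1)^T, error position = 15, corrected codeword c = 011001100110011

Compute s = H r^T mod 2 one row at a time:
  s_1 = 0 + 0 + 1 + 1 + 0 + 0 + 1 + 0 = 3 ≡ 1 (mod 2).
  s_2 = 0 + 0 + 1 + 1 + 0 + 0 + 1 + 0 = 3 ≡ 1 (mod 2).
  s_3 = 1 + 1 + 1 + 1 + 1 + 1 + 1 + 0 = 7 ≡ 1 (mod 2).
  s_4 = 0 + 1 + 0 + 1 + 0 + 1 + 0 + 0 = 3 ≡ 1 (mod 2).
s = (1, 1, 1, 1)^T — this equals column 15 of H (binary 1111), so error is at position 15.
Correct: flip bit 15 of r = 011001100110010 to get c = 011001100110011.


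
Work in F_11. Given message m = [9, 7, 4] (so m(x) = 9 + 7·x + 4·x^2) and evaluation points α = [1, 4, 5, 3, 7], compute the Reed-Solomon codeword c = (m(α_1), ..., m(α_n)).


c = [9, 2, 1, 0, 1]

Message polynomial: m(x) = 9 + 7·x + 4·x^2 (mod 11).
For each evaluation point α_i, compute m(α_i) mod 11:
  α_1 = 1: Horner steps 4 → 0 → 9, so m(1) = 9.
  α_2 = 4: Horner steps 4 → 1 → 2, so m(4) = 2.
  α_3 = 5: Horner steps 4 → 5 → 1, so m(5) = 1.
  α_4 = 3: Horner steps 4 → 8 → 0, so m(3) = 0.
  α_5 = 7: Horner steps 4 → 2 → 1, so m(7) = 1.
Codeword c = [9, 2, 1, 0, 1] ∈ F_11^5.


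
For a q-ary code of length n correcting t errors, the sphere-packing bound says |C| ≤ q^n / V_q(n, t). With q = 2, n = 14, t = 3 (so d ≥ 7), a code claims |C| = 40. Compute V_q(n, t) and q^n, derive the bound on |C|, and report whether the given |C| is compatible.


V_q(n, t) = 470, q^n = 16384, Hamming bound = 34, |C| = 40 > bound (violated).

Step 1: Compute V_q(n, t) = Σ_{j=0}^3 C(n, j) (q−1)^j.
  j = 0: C(14,0)·(1)^0 = 1·1 = 1.
  j = 1: C(14,1)·(1)^1 = 14·1 = 14.
  j = 2: C(14,2)·(1)^2 = 91·1 = 91.
  j = 3: C(14,3)·(1)^3 = 364·1 = 364.
  V_q(n, t) = 1 + 14 + 91 + 364 = 470.
Step 2: q^n = 2^14 = 16384.
Step 3: Hamming bound ⌊q^n / V_q(n,t)⌋ = ⌊16384/470⌋ = 34.
Step 4: Compare |C| = 40 to 34: violated.
The claimed |C| lies above the Hamming bound, so no 2-ary code of length 14 with d ≥ 7 can have 40 codewords.


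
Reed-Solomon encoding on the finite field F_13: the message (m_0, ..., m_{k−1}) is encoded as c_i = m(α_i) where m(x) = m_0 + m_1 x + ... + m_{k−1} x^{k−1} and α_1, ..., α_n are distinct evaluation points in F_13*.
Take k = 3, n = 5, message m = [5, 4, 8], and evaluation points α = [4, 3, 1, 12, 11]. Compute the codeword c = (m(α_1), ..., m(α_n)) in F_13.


c = [6, 11, 4, 9, 3]

Message polynomial: m(x) = 5 + 4·x + 8·x^2 (mod 13).
For each evaluation point α_i, compute m(α_i) mod 13:
  α_1 = 4: Horner steps 8 → 10 → 6, so m(4) = 6.
  α_2 = 3: Horner steps 8 → 2 → 11, so m(3) = 11.
  α_3 = 1: Horner steps 8 → 12 → 4, so m(1) = 4.
  α_4 = 12: Horner steps 8 → 9 → 9, so m(12) = 9.
  α_5 = 11: Horner steps 8 → 1 → 3, so m(11) = 3.
Codeword c = [6, 11, 4, 9, 3] ∈ F_13^5.


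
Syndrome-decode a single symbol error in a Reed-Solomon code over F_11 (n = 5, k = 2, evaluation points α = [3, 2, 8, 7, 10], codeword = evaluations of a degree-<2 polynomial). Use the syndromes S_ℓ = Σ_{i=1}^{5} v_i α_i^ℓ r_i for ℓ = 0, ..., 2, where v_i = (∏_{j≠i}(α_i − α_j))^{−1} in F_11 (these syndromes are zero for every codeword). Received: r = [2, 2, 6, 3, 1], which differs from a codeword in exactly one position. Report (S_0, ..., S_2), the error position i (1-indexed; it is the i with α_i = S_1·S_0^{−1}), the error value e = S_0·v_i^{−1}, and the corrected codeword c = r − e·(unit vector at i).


S = (4, 8, 5), error at position 2, error magnitude e = 3, c = [2, 10, 6, 3, 1].

Step 1: column multipliers v_i = (∏_{j≠i}(α_i − α_j))^{−1} mod 11.
  i = 1 (α = 3): (3−2)(3−8)(3−7)(3−10) = 1·(−5)·(−4)·(−7) = −140 ≡ 3, so v_1 = 3^{−1} = 4 (mod 11).
  i = 2 (α = 2): (2−3)(2−8)(2−7)(2−10) = (−1)·(−6)·(−5)·(−8) = 240 ≡ 9, so v_2 = 9^{−1} = 5 (mod 11).
  i = 3 (α = 8): (8−3)(8−2)(8−7)(8−10) = 5·6·1·(−2) = −60 ≡ 6, so v_3 = 6^{−1} = 2 (mod 11).
  i = 4 (α = 7): (7−3)(7−2)(7−8)(7−10) = 4·5·(−1)·(−3) = 60 ≡ 5, so v_4 = 5^{−1} = 9 (mod 11).
  i = 5 (α = 10): (10−3)(10−2)(10−8)(10−7) = 7·8·2·3 = 336 ≡ 6, so v_5 = 6^{−1} = 2 (mod 11).
  v = [4, 5, 2, 9, 2].
Step 2: syndromes of r = [2, 2, 6, 3, 1] (all sums mod 11).
  S_0 = Σ v_i r_i = 4·2 + 5·2 + 2·6 + 9·3 + 2·1 = 59 ≡ 4.
  S_1 = Σ v_i α_i r_i = 4·3·2 + 5·2·2 + 2·8·6 + 9·7·3 + 2·10·1 = 349 ≡ 8.
  α_i^2 mod 11 = [9, 4, 9, 5, 1].
  S_2 = Σ v_i α_i^2 r_i = 4·9·2 + 5·4·2 + 2·9·6 + 9·5·3 + 2·1·1 = 357 ≡ 5.
  S = (4, 8, 5) ≠ 0, so r is not a codeword (an error is present).
Step 3: locate the error. For a single error e at position i, S_ℓ = v_i·e·α_i^ℓ, so α_err = S_1/S_0.
  S_0^{−1} = 4^{−1} = 3 (mod 11), so α_err = 8·3 = 24 ≡ 2 = α_2. Error position i = 2.
  Consistency check: S_2/S_1 = 5·7 = 35 ≡ 2 = α_err ✓ (single-error assumption holds).
Step 4: error magnitude e = S_0/v_2 = S_0·∏_{j≠2}(α_2 − α_j) = 4·9 = 36 ≡ 3 (mod 11).
Step 5: correct position 2: c_2 = r_2 − e = 2 − 3 ≡ 10 (mod 11). Hence c = [2, 10, 6, 3, 1].
  Check: interpolating c through the α_i gives m(x) = 4 + 3·x (degree < 2) with m(α_i) = c_i for every i, so c is indeed a codeword.


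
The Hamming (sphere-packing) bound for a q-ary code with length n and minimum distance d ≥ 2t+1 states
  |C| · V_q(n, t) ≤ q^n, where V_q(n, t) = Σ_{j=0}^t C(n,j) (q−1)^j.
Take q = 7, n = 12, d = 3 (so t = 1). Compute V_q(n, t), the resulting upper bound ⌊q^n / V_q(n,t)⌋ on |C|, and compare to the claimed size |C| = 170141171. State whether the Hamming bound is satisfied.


V_q(n, t) = 73, q^n = 13841287201, Hamming bound = 189606673, |C| = 170141171 ≤ bound (satisfied).

Step 1: Compute V_q(n, t) = Σ_{j=0}^1 C(n, j) (q−1)^j.
  j = 0: C(12,0)·(6)^0 = 1·1 = 1.
  j = 1: C(12,1)·(6)^1 = 12·6 = 72.
  V_q(n, t) = 1 + 72 = 73.
Step 2: q^n = 7^12 = 13841287201.
Step 3: Hamming bound ⌊q^n / V_q(n,t)⌋ = ⌊13841287201/73⌋ = 189606673.
Step 4: Compare |C| = 170141171 to 189606673: satisfied.
The claimed |C| lies below the Hamming bound.


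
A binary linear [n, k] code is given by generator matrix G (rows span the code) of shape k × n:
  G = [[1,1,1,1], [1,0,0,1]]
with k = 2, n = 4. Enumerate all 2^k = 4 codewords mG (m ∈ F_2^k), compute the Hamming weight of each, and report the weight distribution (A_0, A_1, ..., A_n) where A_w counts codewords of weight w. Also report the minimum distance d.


Weight distribution: A_0 = 1, A_2 = 2, A_4 = 1. Minimum distance d = 2.

Enumerate all 2^2 = 4 messages m ∈ F_2^2.
For each, compute codeword c = mG in F_2^4, then tally its weight.
  m = 00 → c = 0000, weight = 0.
  m = 10 → c = 1111, weight = 4.
  m = 01 → c = 1001, weight = 2.
  m = 11 → c = 0110, weight = 2.
Tally weights:
  weight 0: 1 codewords.
  weight 2: 2 codewords.
  weight 4: 1 codewords.
Minimum distance d = smallest w > 0 with A_w > 0 = 2.
Sanity: Σ A_w = 4 = 2^2 = 4 ✓.


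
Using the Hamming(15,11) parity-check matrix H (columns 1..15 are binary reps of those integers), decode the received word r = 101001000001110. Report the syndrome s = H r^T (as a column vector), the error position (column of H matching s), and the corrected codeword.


s = (1, 0, 1, 1)^T, error position = 11, corrected codeword c = 101001000011110

Compute s = H r^T mod 2 one row at a time:
  s_1 = 0 + 0 + 0 + 0 + 1 + 1 + 1 + 0 = 3 ≡ 1 (mod 2).
  s_2 = 0 + 0 + 1 + 0 + 1 + 1 + 1 + 0 = 4 ≡ 0 (mod 2).
  s_3 = 0 + 1 + 1 + 0 + 0 + 0 + 1 + 0 = 3 ≡ 1 (mod 2).
  s_4 = 1 + 1 + 0 + 0 + 0 + 0 + 1 + 0 = 3 ≡ 1 (mod 2).
s = (1, 0, 1, 1)^T — this equals column 11 of H (binary 1011), so error is at position 11.
Correct: flip bit 11 of r = 101001000001110 to get c = 101001000011110.


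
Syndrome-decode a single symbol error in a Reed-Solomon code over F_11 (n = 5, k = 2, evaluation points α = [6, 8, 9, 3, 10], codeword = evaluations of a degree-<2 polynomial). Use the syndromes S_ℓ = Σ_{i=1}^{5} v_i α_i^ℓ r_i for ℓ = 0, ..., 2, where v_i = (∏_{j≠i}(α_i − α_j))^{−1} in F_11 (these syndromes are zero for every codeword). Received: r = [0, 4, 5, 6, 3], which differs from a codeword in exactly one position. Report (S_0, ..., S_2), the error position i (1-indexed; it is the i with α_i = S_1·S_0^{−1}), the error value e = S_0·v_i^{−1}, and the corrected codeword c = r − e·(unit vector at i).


S = (7, 1, 8), error at position 2, error magnitude e = 8, c = [0, 7, 5, 6, 3].

Step 1: column multipliers v_i = (∏_{j≠i}(α_i − α_j))^{−1} mod 11.
  i = 1 (α = 6): (6−8)(6−9)(6−3)(6−10) = (−2)·(−3)·3·(−4) = −72 ≡ 5, so v_1 = 5^{−1} = 9 (mod 11).
  i = 2 (α = 8): (8−6)(8−9)(8−3)(8−10) = 2·(−1)·5·(−2) = 20 ≡ 9, so v_2 = 9^{−1} = 5 (mod 11).
  i = 3 (α = 9): (9−6)(9−8)(9−3)(9−10) = 3·1·6·(−1) = −18 ≡ 4, so v_3 = 4^{−1} = 3 (mod 11).
  i = 4 (α = 3): (3−6)(3−8)(3−9)(3−10) = (−3)·(−5)·(−6)·(−7) = 630 ≡ 3, so v_4 = 3^{−1} = 4 (mod 11).
  i = 5 (α = 10): (10−6)(10−8)(10−9)(10−3) = 4·2·1·7 = 56 ≡ 1, so v_5 = 1^{−1} = 1 (mod 11).
  v = [9, 5, 3, 4, 1].
Step 2: syndromes of r = [0, 4, 5, 6, 3] (all sums mod 11).
  S_0 = Σ v_i r_i = 9·0 + 5·4 + 3·5 + 4·6 + 1·3 = 62 ≡ 7.
  S_1 = Σ v_i α_i r_i = 9·6·0 + 5·8·4 + 3·9·5 + 4·3·6 + 1·10·3 = 397 ≡ 1.
  α_i^2 mod 11 = [3, 9, 4, 9, 1].
  S_2 = Σ v_i α_i^2 r_i = 9·3·0 + 5·9·4 + 3·4·5 + 4·9·6 + 1·1·3 = 459 ≡ 8.
  S = (7, 1, 8) ≠ 0, so r is not a codeword (an error is present).
Step 3: locate the error. For a single error e at position i, S_ℓ = v_i·e·α_i^ℓ, so α_err = S_1/S_0.
  S_0^{−1} = 7^{−1} = 8 (mod 11), so α_err = 1·8 = 8 ≡ 8 = α_2. Error position i = 2.
  Consistency check: S_2/S_1 = 8·1 = 8 ≡ 8 = α_err ✓ (single-error assumption holds).
Step 4: error magnitude e = S_0/v_2 = S_0·∏_{j≠2}(α_2 − α_j) = 7·9 = 63 ≡ 8 (mod 11).
Step 5: correct position 2: c_2 = r_2 − e = 4 − 8 ≡ 7 (mod 11). Hence c = [0, 7, 5, 6, 3].
  Check: interpolating c through the α_i gives m(x) = 1 + 9·x (degree < 2) with m(α_i) = c_i for every i, so c is indeed a codeword.


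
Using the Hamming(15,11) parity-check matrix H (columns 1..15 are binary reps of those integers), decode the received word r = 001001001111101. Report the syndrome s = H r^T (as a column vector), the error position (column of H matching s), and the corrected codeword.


s = (0, 0, 1, 1)^T, error position = 3, corrected codeword c = 000001001111101

Compute s = H r^T mod 2 one row at a time:
  s_1 = 0 + 1 + 1 + 1 + 1 + 1 + 0 + 1 = 6 ≡ 0 (mod 2).
  s_2 = 0 + 0 + 1 + 0 + 1 + 1 + 0 + 1 = 4 ≡ 0 (mod 2).
  s_3 = 0 + 1 + 1 + 0 + 1 + 1 + 0 + 1 = 5 ≡ 1 (mod 2).
  s_4 = 0 + 1 + 0 + 0 + 1 + 1 + 1 + 1 = 5 ≡ 1 (mod 2).
s = (0, 0, 1, 1)^T — this equals column 3 of H (binary 0011), so error is at position 3.
Correct: flip bit 3 of r = 001001001111101 to get c = 000001001111101.


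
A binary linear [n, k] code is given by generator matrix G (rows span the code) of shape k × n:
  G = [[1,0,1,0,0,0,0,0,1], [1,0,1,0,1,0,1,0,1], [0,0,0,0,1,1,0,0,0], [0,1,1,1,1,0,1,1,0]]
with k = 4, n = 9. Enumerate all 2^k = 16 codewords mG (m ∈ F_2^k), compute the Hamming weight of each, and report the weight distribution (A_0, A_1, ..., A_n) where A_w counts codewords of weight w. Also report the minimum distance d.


Weight distribution: A_0 = 1, A_2 = 3, A_3 = 1, A_4 = 1, A_5 = 4, A_6 = 3, A_7 = 3. Minimum distance d = 2.

Enumerate all 2^4 = 16 messages m ∈ F_2^4.
For each, compute codeword c = mG in F_2^9, then tally its weight.
  m = 0000 → c = 000000000, weight = 0.
  m = 1000 → c = 101000001, weight = 3.
  m = 0100 → c = 101010101, weight = 5.
  m = 1100 → c = 000010100, weight = 2.
  m = 0010 → c = 000011000, weight = 2.
  m = 1010 → c = 101011001, weight = 5.
  m = 0110 → c = 101001101, weight = 5.
  m = 1110 → c = 000001100, weight = 2.
  m = 0001 → c = 011110110, weight = 6.
  m = 1001 → c = 110110111, weight = 7.
  m = 0101 → c = 110100011, weight = 5.
  m = 1101 → c = 011100010, weight = 4.
  m = 0011 → c = 011101110, weight = 6.
  m = 1011 → c = 110101111, weight = 7.
  m = 0111 → c = 110111011, weight = 7.
  m = 1111 → c = 011111010, weight = 6.
Tally weights:
  weight 0: 1 codewords.
  weight 2: 3 codewords.
  weight 3: 1 codewords.
  weight 4: 1 codewords.
  weight 5: 4 codewords.
  weight 6: 3 codewords.
  weight 7: 3 codewords.
Minimum distance d = smallest w > 0 with A_w > 0 = 2.
Sanity: Σ A_w = 16 = 2^4 = 16 ✓.


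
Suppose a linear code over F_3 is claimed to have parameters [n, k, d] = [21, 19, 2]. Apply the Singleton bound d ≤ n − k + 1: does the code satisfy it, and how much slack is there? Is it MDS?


Singleton RHS = n − k + 1 = 3, slack = 1, bound satisfied, not MDS.

Singleton bound: d ≤ n − k + 1.
Here n = 21, k = 19, so n − k + 1 = 3.
Given d = 2, check d ≤ 3: YES.
Slack = (n − k + 1) − d = 1.
The code is NOT MDS (slack = 1 > 0).
Description: the claimed parameters are [21, 19, 2]_3; such a code would be non-MDS.


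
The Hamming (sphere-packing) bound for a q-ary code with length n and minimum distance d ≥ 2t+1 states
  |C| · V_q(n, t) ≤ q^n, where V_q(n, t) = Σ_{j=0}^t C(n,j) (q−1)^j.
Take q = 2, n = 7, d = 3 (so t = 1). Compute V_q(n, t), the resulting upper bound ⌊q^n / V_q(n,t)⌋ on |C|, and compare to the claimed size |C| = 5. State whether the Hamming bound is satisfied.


V_q(n, t) = 8, q^n = 128, Hamming bound = 16, |C| = 5 ≤ bound (satisfied).

Step 1: Compute V_q(n, t) = Σ_{j=0}^1 C(n, j) (q−1)^j.
  j = 0: C(7,0)·(1)^0 = 1·1 = 1.
  j = 1: C(7,1)·(1)^1 = 7·1 = 7.
  V_q(n, t) = 1 + 7 = 8.
Step 2: q^n = 2^7 = 128.
Step 3: Hamming bound ⌊q^n / V_q(n,t)⌋ = ⌊128/8⌋ = 16.
Step 4: Compare |C| = 5 to 16: satisfied.
The claimed |C| lies below the Hamming bound.


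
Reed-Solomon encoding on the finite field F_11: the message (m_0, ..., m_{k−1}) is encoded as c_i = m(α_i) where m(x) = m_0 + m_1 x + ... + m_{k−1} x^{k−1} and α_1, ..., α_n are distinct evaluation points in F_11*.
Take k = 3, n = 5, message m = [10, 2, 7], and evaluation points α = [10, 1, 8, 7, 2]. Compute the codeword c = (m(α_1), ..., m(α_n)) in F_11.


c = [4, 8, 1, 4, 9]

Message polynomial: m(x) = 10 + 2·x + 7·x^2 (mod 11).
For each evaluation point α_i, compute m(α_i) mod 11:
  α_1 = 10: Horner steps 7 → 6 → 4, so m(10) = 4.
  α_2 = 1: Horner steps 7 → 9 → 8, so m(1) = 8.
  α_3 = 8: Horner steps 7 → 3 → 1, so m(8) = 1.
  α_4 = 7: Horner steps 7 → 7 → 4, so m(7) = 4.
  α_5 = 2: Horner steps 7 → 5 → 9, so m(2) = 9.
Codeword c = [4, 8, 1, 4, 9] ∈ F_11^5.


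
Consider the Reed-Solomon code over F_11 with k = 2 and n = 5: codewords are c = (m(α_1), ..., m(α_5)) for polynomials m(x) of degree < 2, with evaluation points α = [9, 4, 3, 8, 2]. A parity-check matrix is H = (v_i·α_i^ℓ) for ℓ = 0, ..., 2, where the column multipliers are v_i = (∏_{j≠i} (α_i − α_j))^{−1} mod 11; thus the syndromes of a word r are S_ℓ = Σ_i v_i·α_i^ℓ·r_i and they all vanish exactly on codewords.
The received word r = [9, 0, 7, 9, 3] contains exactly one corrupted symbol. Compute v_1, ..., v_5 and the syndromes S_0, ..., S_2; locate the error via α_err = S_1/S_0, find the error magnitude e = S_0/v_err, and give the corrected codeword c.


S = (4, 10, 3), error at position 4, error magnitude e = 4, c = [9, 0, 7, 5, 3].

Step 1: column multipliers v_i = (∏_{j≠i}(α_i − α_j))^{−1} mod 11.
  i = 1 (α = 9): (9−4)(9−3)(9−8)(9−2) = 5·6·1·7 = 210 ≡ 1, so v_1 = 1^{−1} = 1 (mod 11).
  i = 2 (α = 4): (4−9)(4−3)(4−8)(4−2) = (−5)·1·(−4)·2 = 40 ≡ 7, so v_2 = 7^{−1} = 8 (mod 11).
  i = 3 (α = 3): (3−9)(3−4)(3−8)(3−2) = (−6)·(−1)·(−5)·1 = −30 ≡ 3, so v_3 = 3^{−1} = 4 (mod 11).
  i = 4 (α = 8): (8−9)(8−4)(8−3)(8−2) = (−1)·4·5·6 = −120 ≡ 1, so v_4 = 1^{−1} = 1 (mod 11).
  i = 5 (α = 2): (2−9)(2−4)(2−3)(2−8) = (−7)·(−2)·(−1)·(−6) = 84 ≡ 7, so v_5 = 7^{−1} = 8 (mod 11).
  v = [1, 8, 4, 1, 8].
Step 2: syndromes of r = [9, 0, 7, 9, 3] (all sums mod 11).
  S_0 = Σ v_i r_i = 1·9 + 8·0 + 4·7 + 1·9 + 8·3 = 70 ≡ 4.
  S_1 = Σ v_i α_i r_i = 1·9·9 + 8·4·0 + 4·3·7 + 1·8·9 + 8·2·3 = 285 ≡ 10.
  α_i^2 mod 11 = [4, 5, 9, 9, 4].
  S_2 = Σ v_i α_i^2 r_i = 1·4·9 + 8·5·0 + 4·9·7 + 1·9·9 + 8·4·3 = 465 ≡ 3.
  S = (4, 10, 3) ≠ 0, so r is not a codeword (an error is present).
Step 3: locate the error. For a single error e at position i, S_ℓ = v_i·e·α_i^ℓ, so α_err = S_1/S_0.
  S_0^{−1} = 4^{−1} = 3 (mod 11), so α_err = 10·3 = 30 ≡ 8 = α_4. Error position i = 4.
  Consistency check: S_2/S_1 = 3·10 = 30 ≡ 8 = α_err ✓ (single-error assumption holds).
Step 4: error magnitude e = S_0/v_4 = S_0·∏_{j≠4}(α_4 − α_j) = 4·1 = 4 ≡ 4 (mod 11).
Step 5: correct position 4: c_4 = r_4 − e = 9 − 4 ≡ 5 (mod 11). Hence c = [9, 0, 7, 5, 3].
  Check: interpolating c through the α_i gives m(x) = 6 + 4·x (degree < 2) with m(α_i) = c_i for every i, so c is indeed a codeword.


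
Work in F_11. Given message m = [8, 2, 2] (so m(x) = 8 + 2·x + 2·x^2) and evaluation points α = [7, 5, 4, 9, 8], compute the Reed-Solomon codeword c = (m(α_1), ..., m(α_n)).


c = [10, 2, 4, 1, 9]

Message polynomial: m(x) = 8 + 2·x + 2·x^2 (mod 11).
For each evaluation point α_i, compute m(α_i) mod 11:
  α_1 = 7: Horner steps 2 → 5 → 10, so m(7) = 10.
  α_2 = 5: Horner steps 2 → 1 → 2, so m(5) = 2.
  α_3 = 4: Horner steps 2 → 10 → 4, so m(4) = 4.
  α_4 = 9: Horner steps 2 → 9 → 1, so m(9) = 1.
  α_5 = 8: Horner steps 2 → 7 → 9, so m(8) = 9.
Codeword c = [10, 2, 4, 1, 9] ∈ F_11^5.


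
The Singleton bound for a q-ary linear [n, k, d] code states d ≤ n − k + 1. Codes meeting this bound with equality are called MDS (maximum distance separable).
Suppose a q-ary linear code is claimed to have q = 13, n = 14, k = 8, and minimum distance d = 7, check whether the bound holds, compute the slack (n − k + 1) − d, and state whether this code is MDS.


Singleton RHS = n − k + 1 = 7, slack = 0, bound satisfied, MDS.

Singleton bound: d ≤ n − k + 1.
Here n = 14, k = 8, so n − k + 1 = 7.
Given d = 7, check d ≤ 7: YES.
Slack = (n − k + 1) − d = 0.
The code is MDS (slack = 0).
Description: the claimed parameters are [14, 8, 7]_13; such a code would be MDS (meets Singleton bound).


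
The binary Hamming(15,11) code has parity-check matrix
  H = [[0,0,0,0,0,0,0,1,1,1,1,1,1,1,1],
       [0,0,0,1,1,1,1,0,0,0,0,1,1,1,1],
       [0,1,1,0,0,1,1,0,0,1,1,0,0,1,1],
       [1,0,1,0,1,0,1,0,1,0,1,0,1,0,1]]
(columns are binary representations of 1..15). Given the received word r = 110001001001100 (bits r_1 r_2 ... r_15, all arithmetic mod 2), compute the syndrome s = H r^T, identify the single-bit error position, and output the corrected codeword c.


s = (1, 1, 0, 1)^T, error position = 13, corrected codeword c = 110001001001000

Compute s = H r^T mod 2 one row at a time:
  s_1 = 0 + 1 + 0 + 0 + 1 + 1 + 0 + 0 = 3 ≡ 1 (mod 2).
  s_2 = 0 + 0 + 1 + 0 + 1 + 1 + 0 + 0 = 3 ≡ 1 (mod 2).
  s_3 = 1 + 0 + 1 + 0 + 0 + 0 + 0 + 0 = 2 ≡ 0 (mod 2).
  s_4 = 1 + 0 + 0 + 0 + 1 + 0 + 1 + 0 = 3 ≡ 1 (mod 2).
s = (1, 1, 0, 1)^T — this equals column 13 of H (binary 1101), so error is at position 13.
Correct: flip bit 13 of r = 110001001001100 to get c = 110001001001000.


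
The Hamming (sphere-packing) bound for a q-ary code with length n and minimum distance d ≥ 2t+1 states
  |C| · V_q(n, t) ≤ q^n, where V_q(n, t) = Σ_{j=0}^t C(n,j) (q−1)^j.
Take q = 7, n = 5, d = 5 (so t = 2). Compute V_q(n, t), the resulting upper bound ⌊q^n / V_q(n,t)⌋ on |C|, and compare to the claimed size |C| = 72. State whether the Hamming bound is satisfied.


V_q(n, t) = 391, q^n = 16807, Hamming bound = 42, |C| = 72 > bound (violated).

Step 1: Compute V_q(n, t) = Σ_{j=0}^2 C(n, j) (q−1)^j.
  j = 0: C(5,0)·(6)^0 = 1·1 = 1.
  j = 1: C(5,1)·(6)^1 = 5·6 = 30.
  j = 2: C(5,2)·(6)^2 = 10·36 = 360.
  V_q(n, t) = 1 + 30 + 360 = 391.
Step 2: q^n = 7^5 = 16807.
Step 3: Hamming bound ⌊q^n / V_q(n,t)⌋ = ⌊16807/391⌋ = 42.
Step 4: Compare |C| = 72 to 42: violated.
The claimed |C| lies above the Hamming bound, so no 7-ary code of length 5 with d ≥ 5 can have 72 codewords.
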